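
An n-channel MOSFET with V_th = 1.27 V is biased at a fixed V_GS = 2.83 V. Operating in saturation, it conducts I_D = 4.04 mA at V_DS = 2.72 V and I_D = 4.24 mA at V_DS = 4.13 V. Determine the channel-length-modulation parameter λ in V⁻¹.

With V_GS fixed, I_D ∝ (1 + λ V_DS) in saturation, so I_D2/I_D1 = (1 + λ V_DS2)/(1 + λ V_DS1).
4.24/4.04 = 1.05 = (1 + 4.13 λ)/(1 + 2.72 λ).
Solving: λ (I_D1 V_DS2 − I_D2 V_DS1) = I_D2 − I_D1, so λ = (4.24 − 4.04) / (4.04 × 4.13 − 4.24 × 2.72) = 0.2 / 5.15 = 0.0388 V⁻¹.

λ = 0.0388 V⁻¹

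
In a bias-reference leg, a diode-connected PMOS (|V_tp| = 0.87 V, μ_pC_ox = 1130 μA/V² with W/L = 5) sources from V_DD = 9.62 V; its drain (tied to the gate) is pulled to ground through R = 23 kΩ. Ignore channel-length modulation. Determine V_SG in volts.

With gate tied to drain, V_SG = V_SD ≥ V_SG − |V_tp|, so the device is in saturation.
k_p = μ_pC_ox · (W/L) = 5.65 mA/V².
KCL at the drain: ½ k_p (V_SG − |V_tp|)² = (V_DD − V_SG)/R.
Let x = V_SG − 0.87. Then 65 x² + x − 8.75 = 0, giving x = 0.359 V (positive root), so V_SG = 1.23 V.
I_D = (V_DD − V_SG)/R = (9.62 − 1.23) / 23 = 0.365 mA.

V_SG = 1.23 V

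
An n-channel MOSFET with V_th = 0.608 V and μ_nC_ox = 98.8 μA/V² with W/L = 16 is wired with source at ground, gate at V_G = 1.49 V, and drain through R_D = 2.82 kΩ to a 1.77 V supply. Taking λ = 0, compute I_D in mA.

V_GS = V_G = 1.49 V, so V_ov = 1.49 − 0.608 = 0.882 V.
k_n = μ_nC_ox · (W/L) = 1.581 mA/V².
Assume saturation: I_D = ½ k_n V_ov² = 0.5 × 1.581 × 0.882² = 0.615 mA, giving V_DS = V_DD − I_D R_D = 1.77 − 0.615 × 2.82 = 0.0361 V.
But 0.0361 V < V_ov = 0.882 V, so the device is actually in triode.
In triode I_D = k_n[V_ov V_DS − ½ V_DS²] and I_D = (V_DD − V_DS)/R_D. Equating: 2.23 V_DS² − 4.932 V_DS + 1.77 = 0, giving V_DS = 0.451 V (the root below V_ov).
I_D = (1.77 − 0.451) / 2.82 = 0.468 mA.

I_D = 0.468 mA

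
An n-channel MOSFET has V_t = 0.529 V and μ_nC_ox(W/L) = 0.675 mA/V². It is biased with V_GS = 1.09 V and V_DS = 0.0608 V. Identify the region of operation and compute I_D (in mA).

V_ov = V_GS − V_t = 1.09 − 0.529 = 0.561 V.
Since V_DS = 0.0608 V < V_ov = 0.561 V, the device is in the triode region.
I_D = k_n [V_ov · V_DS − ½ V_DS²] = 0.675 × [0.561 × 0.0608 − 0.5 × 0.0608²] = 0.0218 mA.

Triode; I_D = 0.0218 mA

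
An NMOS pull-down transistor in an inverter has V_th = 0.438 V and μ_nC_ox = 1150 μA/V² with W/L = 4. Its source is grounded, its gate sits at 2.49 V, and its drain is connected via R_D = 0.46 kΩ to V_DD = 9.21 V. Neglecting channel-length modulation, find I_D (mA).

V_GS = V_G = 2.49 V, so V_ov = 2.49 − 0.438 = 2.05 V.
k_n = μ_nC_ox · (W/L) = 4.6 mA/V².
Assume saturation: I_D = ½ k_n V_ov² = 0.5 × 4.6 × 2.05² = 9.68 mA, giving V_DS = V_DD − I_D R_D = 9.21 − 9.68 × 0.46 = 4.76 V.
V_DS = 4.76 V ≥ V_ov = 2.05 V, confirming saturation.

I_D = 9.68 mA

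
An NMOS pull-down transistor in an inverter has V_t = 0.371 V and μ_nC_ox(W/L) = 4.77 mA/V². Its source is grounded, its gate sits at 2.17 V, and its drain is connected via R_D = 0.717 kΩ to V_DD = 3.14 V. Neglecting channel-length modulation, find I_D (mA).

I_D = 3.68 mA

V_GS = V_G = 2.17 V, so V_ov = 2.17 − 0.371 = 1.8 V.
Assume saturation: I_D = ½ k_n V_ov² = 0.5 × 4.77 × 1.8² = 7.72 mA, giving V_DS = V_DD − I_D R_D = 3.14 − 7.72 × 0.717 = -2.39 V.
But -2.39 V < V_ov = 1.8 V, so the device is actually in triode.
In triode I_D = k_n[V_ov V_DS − ½ V_DS²] and I_D = (V_DD − V_DS)/R_D. Equating: 1.71 V_DS² − 7.153 V_DS + 3.14 = 0, giving V_DS = 0.498 V (the root below V_ov).
I_D = (3.14 − 0.498) / 0.717 = 3.68 mA.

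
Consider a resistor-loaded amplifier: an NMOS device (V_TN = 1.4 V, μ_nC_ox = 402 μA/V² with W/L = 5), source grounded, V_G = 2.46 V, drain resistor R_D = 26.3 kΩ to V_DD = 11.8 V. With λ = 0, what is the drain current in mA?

I_D = 0.440 mA

V_GS = V_G = 2.46 V, so V_ov = 2.46 − 1.4 = 1.06 V.
k_n = μ_nC_ox · (W/L) = 2.01 mA/V².
Assume saturation: I_D = ½ k_n V_ov² = 0.5 × 2.01 × 1.06² = 1.13 mA, giving V_DS = V_DD − I_D R_D = 11.8 − 1.13 × 26.3 = -17.9 V.
But -17.9 V < V_ov = 1.06 V, so the device is actually in triode.
In triode I_D = k_n[V_ov V_DS − ½ V_DS²] and I_D = (V_DD − V_DS)/R_D. Equating: 26.4 V_DS² − 57.03 V_DS + 11.8 = 0, giving V_DS = 0.232 V (the root below V_ov).
I_D = (11.8 − 0.232) / 26.3 = 0.44 mA.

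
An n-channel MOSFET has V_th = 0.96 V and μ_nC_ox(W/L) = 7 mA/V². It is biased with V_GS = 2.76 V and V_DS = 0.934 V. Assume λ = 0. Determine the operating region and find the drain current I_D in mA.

Triode; I_D = 8.72 mA

V_ov = V_GS − V_th = 2.76 − 0.96 = 1.8 V.
Since V_DS = 0.934 V < V_ov = 1.8 V, the device is in the triode region.
I_D = k_n [V_ov · V_DS − ½ V_DS²] = 7 × [1.8 × 0.934 − 0.5 × 0.934²] = 8.72 mA.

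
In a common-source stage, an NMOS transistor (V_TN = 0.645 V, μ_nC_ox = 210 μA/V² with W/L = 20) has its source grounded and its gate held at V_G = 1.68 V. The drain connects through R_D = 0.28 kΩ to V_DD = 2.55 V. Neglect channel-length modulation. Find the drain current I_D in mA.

V_GS = V_G = 1.68 V, so V_ov = 1.68 − 0.645 = 1.03 V.
k_n = μ_nC_ox · (W/L) = 4.2 mA/V².
Assume saturation: I_D = ½ k_n V_ov² = 0.5 × 4.2 × 1.03² = 2.25 mA, giving V_DS = V_DD − I_D R_D = 2.55 − 2.25 × 0.28 = 1.92 V.
V_DS = 1.92 V ≥ V_ov = 1.03 V, confirming saturation.

I_D = 2.25 mA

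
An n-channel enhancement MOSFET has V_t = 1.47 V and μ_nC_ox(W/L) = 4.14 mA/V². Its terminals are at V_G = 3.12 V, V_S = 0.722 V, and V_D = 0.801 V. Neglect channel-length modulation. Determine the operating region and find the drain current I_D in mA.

V_GS = V_G − V_S = 3.12 − 0.722 = 2.4 V; V_DS = V_D − V_S = 0.801 − 0.722 = 0.079 V.
V_ov = V_GS − V_t = 2.4 − 1.47 = 0.928 V.
Since V_DS = 0.079 V < V_ov = 0.928 V, the device is in the triode region.
I_D = k_n [V_ov · V_DS − ½ V_DS²] = 4.14 × [0.928 × 0.079 − 0.5 × 0.079²] = 0.291 mA.

Triode; I_D = 0.291 mA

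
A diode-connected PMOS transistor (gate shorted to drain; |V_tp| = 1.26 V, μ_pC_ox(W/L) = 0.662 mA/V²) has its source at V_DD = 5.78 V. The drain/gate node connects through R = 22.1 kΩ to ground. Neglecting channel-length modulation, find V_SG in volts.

V_SG = 1.98 V

With gate tied to drain, V_SG = V_SD ≥ V_SG − |V_tp|, so the device is in saturation.
KCL at the drain: ½ k_p (V_SG − |V_tp|)² = (V_DD − V_SG)/R.
Let x = V_SG − 1.26. Then 7.32 x² + x − 4.52 = 0, giving x = 0.721 V (positive root), so V_SG = 1.98 V.
I_D = (V_DD − V_SG)/R = (5.78 − 1.98) / 22.1 = 0.172 mA.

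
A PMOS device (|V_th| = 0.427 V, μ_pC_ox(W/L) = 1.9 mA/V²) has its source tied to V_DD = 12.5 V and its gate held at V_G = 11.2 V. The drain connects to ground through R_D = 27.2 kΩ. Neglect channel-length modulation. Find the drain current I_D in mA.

I_D = 0.447 mA

V_SG = V_DD − V_G = 12.5 − 11.2 = 1.3 V, so V_ov = 1.3 − 0.427 = 0.873 V.
Assume saturation: I_D = ½ k_p V_ov² = 0.5 × 1.9 × 0.873² = 0.724 mA, giving V_SD = V_DD − I_D R_D = 12.5 − 0.724 × 27.2 = -7.19 V.
But -7.19 V < V_ov = 0.873 V, so the device is actually in triode.
In triode I_D = k_p[V_ov V_SD − ½ V_SD²] and I_D = (V_DD − V_SD)/R_D. Equating: 25.8 V_SD² − 46.12 V_SD + 12.5 = 0, giving V_SD = 0.333 V (the root below V_ov).
I_D = (12.5 − 0.333) / 27.2 = 0.447 mA.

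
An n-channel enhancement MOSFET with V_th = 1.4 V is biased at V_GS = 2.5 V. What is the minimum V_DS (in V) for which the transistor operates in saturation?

V_DS,sat = 1.10 V

The boundary between triode and saturation is V_DS = V_GS − V_th = V_ov.
V_ov = 2.5 − 1.4 = 1.1 V.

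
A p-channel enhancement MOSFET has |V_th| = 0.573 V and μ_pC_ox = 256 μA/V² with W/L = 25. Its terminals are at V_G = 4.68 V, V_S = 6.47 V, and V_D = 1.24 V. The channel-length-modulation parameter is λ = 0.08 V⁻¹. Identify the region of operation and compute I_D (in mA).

V_SG = V_S − V_G = 6.47 − 4.68 = 1.79 V; V_SD = V_S − V_D = 6.47 − 1.24 = 5.23 V.
k_p = μ_pC_ox · (W/L) = 6.4 mA/V².
V_ov = V_SG − |V_th| = 1.79 − 0.573 = 1.22 V.
Since V_SD = 5.23 V ≥ V_ov = 1.22 V, the device is in saturation.
I_D = ½ k_p V_ov² (1 + λ V_SD) = 0.5 × 6.4 × 1.22² × (1 + 0.08 × 5.23) = 6.72 mA.

Saturation; I_D = 6.72 mA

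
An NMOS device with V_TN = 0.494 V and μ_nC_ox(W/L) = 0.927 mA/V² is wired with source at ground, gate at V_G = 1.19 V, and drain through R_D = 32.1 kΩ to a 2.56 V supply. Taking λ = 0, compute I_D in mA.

I_D = 0.0757 mA

V_GS = V_G = 1.19 V, so V_ov = 1.19 − 0.494 = 0.696 V.
Assume saturation: I_D = ½ k_n V_ov² = 0.5 × 0.927 × 0.696² = 0.225 mA, giving V_DS = V_DD − I_D R_D = 2.56 − 0.225 × 32.1 = -4.65 V.
But -4.65 V < V_ov = 0.696 V, so the device is actually in triode.
In triode I_D = k_n[V_ov V_DS − ½ V_DS²] and I_D = (V_DD − V_DS)/R_D. Equating: 14.9 V_DS² − 21.71 V_DS + 2.56 = 0, giving V_DS = 0.129 V (the root below V_ov).
I_D = (2.56 − 0.129) / 32.1 = 0.0757 mA.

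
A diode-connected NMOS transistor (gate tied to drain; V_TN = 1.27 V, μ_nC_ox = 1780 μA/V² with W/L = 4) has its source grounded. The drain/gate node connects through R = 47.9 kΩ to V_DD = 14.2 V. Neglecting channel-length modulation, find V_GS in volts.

With gate tied to drain, V_GS = V_DS ≥ V_GS − V_TN, so the device is in saturation.
k_n = μ_nC_ox · (W/L) = 7.12 mA/V².
KCL at the drain: ½ k_n (V_GS − V_TN)² = (V_DD − V_GS)/R.
Let x = V_GS − 1.27. Then 171 x² + x − 12.93 = 0, giving x = 0.272 V (positive root), so V_GS = 1.54 V.
I_D = (V_DD − V_GS)/R = (14.2 − 1.54) / 47.9 = 0.264 mA.

V_GS = 1.54 V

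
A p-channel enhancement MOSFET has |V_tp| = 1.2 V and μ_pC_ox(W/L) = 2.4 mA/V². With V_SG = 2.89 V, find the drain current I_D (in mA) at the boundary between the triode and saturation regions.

At the boundary V_SD = V_ov = V_SG − |V_tp| = 2.89 − 1.2 = 1.69 V.
I_D = ½ k_p V_ov² = 0.5 × 2.4 × 1.69² = 3.43 mA.

I_D = 3.43 mA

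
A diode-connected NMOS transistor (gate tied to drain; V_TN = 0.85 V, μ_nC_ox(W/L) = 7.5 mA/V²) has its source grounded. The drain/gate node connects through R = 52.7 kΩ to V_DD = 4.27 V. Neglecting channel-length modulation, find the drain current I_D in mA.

With gate tied to drain, V_GS = V_DS ≥ V_GS − V_TN, so the device is in saturation.
KCL at the drain: ½ k_n (V_GS − V_TN)² = (V_DD − V_GS)/R.
Let x = V_GS − 0.85. Then 198 x² + x − 3.42 = 0, giving x = 0.129 V (positive root), so V_GS = 0.979 V.
I_D = (V_DD − V_GS)/R = (4.27 − 0.979) / 52.7 = 0.0624 mA.

I_D = 0.0624 mA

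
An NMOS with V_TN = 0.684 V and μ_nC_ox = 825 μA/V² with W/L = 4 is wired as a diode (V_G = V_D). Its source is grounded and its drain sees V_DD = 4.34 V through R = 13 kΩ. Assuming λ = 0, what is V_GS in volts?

With gate tied to drain, V_GS = V_DS ≥ V_GS − V_TN, so the device is in saturation.
k_n = μ_nC_ox · (W/L) = 3.3 mA/V².
KCL at the drain: ½ k_n (V_GS − V_TN)² = (V_DD − V_GS)/R.
Let x = V_GS − 0.684. Then 21.4 x² + x − 3.656 = 0, giving x = 0.39 V (positive root), so V_GS = 1.07 V.
I_D = (V_DD − V_GS)/R = (4.34 − 1.07) / 13 = 0.251 mA.

V_GS = 1.07 V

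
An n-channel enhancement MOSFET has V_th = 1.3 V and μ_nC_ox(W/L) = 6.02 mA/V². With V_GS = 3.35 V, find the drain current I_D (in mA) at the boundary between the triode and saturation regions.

At the boundary V_DS = V_ov = V_GS − V_th = 3.35 − 1.3 = 2.05 V.
I_D = ½ k_n V_ov² = 0.5 × 6.02 × 2.05² = 12.6 mA.

I_D = 12.6 mA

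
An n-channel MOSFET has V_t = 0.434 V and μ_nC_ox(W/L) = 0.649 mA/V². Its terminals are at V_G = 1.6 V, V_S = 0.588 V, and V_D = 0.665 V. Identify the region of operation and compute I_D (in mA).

Triode; I_D = 0.0270 mA

V_GS = V_G − V_S = 1.6 − 0.588 = 1.01 V; V_DS = V_D − V_S = 0.665 − 0.588 = 0.077 V.
V_ov = V_GS − V_t = 1.01 − 0.434 = 0.578 V.
Since V_DS = 0.077 V < V_ov = 0.578 V, the device is in the triode region.
I_D = k_n [V_ov · V_DS − ½ V_DS²] = 0.649 × [0.578 × 0.077 − 0.5 × 0.077²] = 0.027 mA.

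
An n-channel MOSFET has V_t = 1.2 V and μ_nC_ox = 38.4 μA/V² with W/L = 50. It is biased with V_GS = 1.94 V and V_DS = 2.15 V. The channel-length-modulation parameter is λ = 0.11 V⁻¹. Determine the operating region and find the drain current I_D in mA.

k_n = μ_nC_ox · (W/L) = 1.92 mA/V².
V_ov = V_GS − V_t = 1.94 − 1.2 = 0.74 V.
Since V_DS = 2.15 V ≥ V_ov = 0.74 V, the device is in saturation.
I_D = ½ k_n V_ov² (1 + λ V_DS) = 0.5 × 1.92 × 0.74² × (1 + 0.11 × 2.15) = 0.65 mA.

Saturation; I_D = 0.650 mA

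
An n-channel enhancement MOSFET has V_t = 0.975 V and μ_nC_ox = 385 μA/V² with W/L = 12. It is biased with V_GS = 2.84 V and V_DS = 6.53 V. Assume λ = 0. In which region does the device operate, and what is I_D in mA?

Saturation; I_D = 8.03 mA

k_n = μ_nC_ox · (W/L) = 4.62 mA/V².
V_ov = V_GS − V_t = 2.84 − 0.975 = 1.86 V.
Since V_DS = 6.53 V ≥ V_ov = 1.86 V, the device is in saturation.
I_D = ½ k_n V_ov² = 0.5 × 4.62 × 1.86² = 8.03 mA.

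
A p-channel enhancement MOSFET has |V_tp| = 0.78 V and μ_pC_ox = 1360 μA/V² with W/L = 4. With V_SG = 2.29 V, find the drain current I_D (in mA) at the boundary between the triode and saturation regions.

At the boundary V_SD = V_ov = V_SG − |V_tp| = 2.29 − 0.78 = 1.51 V.
k_p = μ_pC_ox · (W/L) = 5.44 mA/V².
I_D = ½ k_p V_ov² = 0.5 × 5.44 × 1.51² = 6.2 mA.

I_D = 6.20 mA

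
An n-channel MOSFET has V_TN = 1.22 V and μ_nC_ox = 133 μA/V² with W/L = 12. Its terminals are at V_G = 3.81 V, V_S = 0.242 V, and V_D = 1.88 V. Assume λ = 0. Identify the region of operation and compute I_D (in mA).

Triode; I_D = 4.00 mA

V_GS = V_G − V_S = 3.81 − 0.242 = 3.57 V; V_DS = V_D − V_S = 1.88 − 0.242 = 1.64 V.
k_n = μ_nC_ox · (W/L) = 1.596 mA/V².
V_ov = V_GS − V_TN = 3.57 − 1.22 = 2.35 V.
Since V_DS = 1.64 V < V_ov = 2.35 V, the device is in the triode region.
I_D = k_n [V_ov · V_DS − ½ V_DS²] = 1.596 × [2.35 × 1.64 − 0.5 × 1.64²] = 4 mA.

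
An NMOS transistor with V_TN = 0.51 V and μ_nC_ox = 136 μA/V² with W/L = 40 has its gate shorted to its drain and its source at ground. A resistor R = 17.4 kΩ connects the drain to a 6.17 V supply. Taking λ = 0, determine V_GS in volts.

With gate tied to drain, V_GS = V_DS ≥ V_GS − V_TN, so the device is in saturation.
k_n = μ_nC_ox · (W/L) = 5.44 mA/V².
KCL at the drain: ½ k_n (V_GS − V_TN)² = (V_DD − V_GS)/R.
Let x = V_GS − 0.51. Then 47.3 x² + x − 5.66 = 0, giving x = 0.335 V (positive root), so V_GS = 0.845 V.
I_D = (V_DD − V_GS)/R = (6.17 − 0.845) / 17.4 = 0.306 mA.

V_GS = 0.845 V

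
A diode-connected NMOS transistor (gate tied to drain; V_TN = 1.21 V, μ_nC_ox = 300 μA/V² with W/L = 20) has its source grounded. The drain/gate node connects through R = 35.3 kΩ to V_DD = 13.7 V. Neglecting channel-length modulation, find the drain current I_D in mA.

I_D = 0.344 mA

With gate tied to drain, V_GS = V_DS ≥ V_GS − V_TN, so the device is in saturation.
k_n = μ_nC_ox · (W/L) = 6 mA/V².
KCL at the drain: ½ k_n (V_GS − V_TN)² = (V_DD − V_GS)/R.
Let x = V_GS − 1.21. Then 106 x² + x − 12.49 = 0, giving x = 0.339 V (positive root), so V_GS = 1.55 V.
I_D = (V_DD − V_GS)/R = (13.7 − 1.55) / 35.3 = 0.344 mA.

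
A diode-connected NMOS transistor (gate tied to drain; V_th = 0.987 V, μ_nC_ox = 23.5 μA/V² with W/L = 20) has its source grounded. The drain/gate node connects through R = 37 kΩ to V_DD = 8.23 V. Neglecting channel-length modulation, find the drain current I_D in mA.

I_D = 0.173 mA

With gate tied to drain, V_GS = V_DS ≥ V_GS − V_th, so the device is in saturation.
k_n = μ_nC_ox · (W/L) = 0.47 mA/V².
KCL at the drain: ½ k_n (V_GS − V_th)² = (V_DD − V_GS)/R.
Let x = V_GS − 0.987. Then 8.7 x² + x − 7.243 = 0, giving x = 0.857 V (positive root), so V_GS = 1.84 V.
I_D = (V_DD − V_GS)/R = (8.23 − 1.84) / 37 = 0.173 mA.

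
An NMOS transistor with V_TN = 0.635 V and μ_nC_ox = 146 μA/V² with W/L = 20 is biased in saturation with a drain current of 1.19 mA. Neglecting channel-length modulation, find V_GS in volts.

V_GS = 1.54 V

k_n = μ_nC_ox · (W/L) = 2.92 mA/V².
In saturation I_D = ½ k_n (V_GS − V_TN)², so V_GS − V_TN = √(2 I_D / k_n) = √(2 × 1.19 / 2.92) = 0.903 V.
V_GS = 0.635 + 0.903 = 1.54 V.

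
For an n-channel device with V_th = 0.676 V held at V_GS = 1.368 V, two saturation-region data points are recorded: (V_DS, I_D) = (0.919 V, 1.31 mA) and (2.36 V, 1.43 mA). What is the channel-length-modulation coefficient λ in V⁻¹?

λ = 0.0675 V⁻¹

With V_GS fixed, I_D ∝ (1 + λ V_DS) in saturation, so I_D2/I_D1 = (1 + λ V_DS2)/(1 + λ V_DS1).
1.43/1.31 = 1.092 = (1 + 2.36 λ)/(1 + 0.919 λ).
Solving: λ (I_D1 V_DS2 − I_D2 V_DS1) = I_D2 − I_D1, so λ = (1.43 − 1.31) / (1.31 × 2.36 − 1.43 × 0.919) = 0.12 / 1.78 = 0.0675 V⁻¹.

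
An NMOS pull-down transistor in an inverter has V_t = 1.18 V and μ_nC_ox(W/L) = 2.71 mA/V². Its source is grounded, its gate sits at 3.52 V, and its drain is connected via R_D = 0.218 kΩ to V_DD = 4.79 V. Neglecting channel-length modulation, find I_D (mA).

V_GS = V_G = 3.52 V, so V_ov = 3.52 − 1.18 = 2.34 V.
Assume saturation: I_D = ½ k_n V_ov² = 0.5 × 2.71 × 2.34² = 7.42 mA, giving V_DS = V_DD − I_D R_D = 4.79 − 7.42 × 0.218 = 3.17 V.
V_DS = 3.17 V ≥ V_ov = 2.34 V, confirming saturation.

I_D = 7.42 mA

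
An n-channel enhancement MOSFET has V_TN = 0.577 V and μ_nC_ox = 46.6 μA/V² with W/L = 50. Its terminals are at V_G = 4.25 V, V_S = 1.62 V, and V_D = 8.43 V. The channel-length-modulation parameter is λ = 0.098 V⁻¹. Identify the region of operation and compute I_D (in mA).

V_GS = V_G − V_S = 4.25 − 1.62 = 2.63 V; V_DS = V_D − V_S = 8.43 − 1.62 = 6.81 V.
k_n = μ_nC_ox · (W/L) = 2.33 mA/V².
V_ov = V_GS − V_TN = 2.63 − 0.577 = 2.05 V.
Since V_DS = 6.81 V ≥ V_ov = 2.05 V, the device is in saturation.
I_D = ½ k_n V_ov² (1 + λ V_DS) = 0.5 × 2.33 × 2.05² × (1 + 0.098 × 6.81) = 8.19 mA.

Saturation; I_D = 8.19 mA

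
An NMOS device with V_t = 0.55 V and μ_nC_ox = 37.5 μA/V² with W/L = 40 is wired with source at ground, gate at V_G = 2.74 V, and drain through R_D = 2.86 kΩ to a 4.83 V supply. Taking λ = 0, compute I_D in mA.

V_GS = V_G = 2.74 V, so V_ov = 2.74 − 0.55 = 2.19 V.
k_n = μ_nC_ox · (W/L) = 1.5 mA/V².
Assume saturation: I_D = ½ k_n V_ov² = 0.5 × 1.5 × 2.19² = 3.6 mA, giving V_DS = V_DD − I_D R_D = 4.83 − 3.6 × 2.86 = -5.46 V.
But -5.46 V < V_ov = 2.19 V, so the device is actually in triode.
In triode I_D = k_n[V_ov V_DS − ½ V_DS²] and I_D = (V_DD − V_DS)/R_D. Equating: 2.15 V_DS² − 10.4 V_DS + 4.83 = 0, giving V_DS = 0.521 V (the root below V_ov).
I_D = (4.83 − 0.521) / 2.86 = 1.51 mA.

I_D = 1.51 mA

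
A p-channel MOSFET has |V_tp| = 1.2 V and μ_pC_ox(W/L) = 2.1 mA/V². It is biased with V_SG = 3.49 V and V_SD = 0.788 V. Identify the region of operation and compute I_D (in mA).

Triode; I_D = 3.14 mA

V_ov = V_SG − |V_tp| = 3.49 − 1.2 = 2.29 V.
Since V_SD = 0.788 V < V_ov = 2.29 V, the device is in the triode region.
I_D = k_p [V_ov · V_SD − ½ V_SD²] = 2.1 × [2.29 × 0.788 − 0.5 × 0.788²] = 3.14 mA.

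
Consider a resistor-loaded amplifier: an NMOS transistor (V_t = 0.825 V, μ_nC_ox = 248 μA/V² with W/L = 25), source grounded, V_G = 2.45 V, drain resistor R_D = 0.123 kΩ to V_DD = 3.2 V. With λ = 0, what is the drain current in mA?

I_D = 8.19 mA

V_GS = V_G = 2.45 V, so V_ov = 2.45 − 0.825 = 1.63 V.
k_n = μ_nC_ox · (W/L) = 6.2 mA/V².
Assume saturation: I_D = ½ k_n V_ov² = 0.5 × 6.2 × 1.63² = 8.19 mA, giving V_DS = V_DD − I_D R_D = 3.2 − 8.19 × 0.123 = 2.19 V.
V_DS = 2.19 V ≥ V_ov = 1.63 V, confirming saturation.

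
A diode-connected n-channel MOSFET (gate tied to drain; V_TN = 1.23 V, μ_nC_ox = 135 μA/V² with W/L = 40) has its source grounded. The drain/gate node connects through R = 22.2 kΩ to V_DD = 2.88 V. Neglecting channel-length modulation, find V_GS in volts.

V_GS = 1.39 V

With gate tied to drain, V_GS = V_DS ≥ V_GS − V_TN, so the device is in saturation.
k_n = μ_nC_ox · (W/L) = 5.4 mA/V².
KCL at the drain: ½ k_n (V_GS − V_TN)² = (V_DD − V_GS)/R.
Let x = V_GS − 1.23. Then 59.9 x² + x − 1.65 = 0, giving x = 0.158 V (positive root), so V_GS = 1.39 V.
I_D = (V_DD − V_GS)/R = (2.88 − 1.39) / 22.2 = 0.0672 mA.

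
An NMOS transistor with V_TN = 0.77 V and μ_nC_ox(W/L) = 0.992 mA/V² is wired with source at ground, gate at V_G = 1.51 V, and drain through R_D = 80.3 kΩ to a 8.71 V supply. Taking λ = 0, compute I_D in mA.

I_D = 0.106 mA

V_GS = V_G = 1.51 V, so V_ov = 1.51 − 0.77 = 0.74 V.
Assume saturation: I_D = ½ k_n V_ov² = 0.5 × 0.992 × 0.74² = 0.272 mA, giving V_DS = V_DD − I_D R_D = 8.71 − 0.272 × 80.3 = -13.1 V.
But -13.1 V < V_ov = 0.74 V, so the device is actually in triode.
In triode I_D = k_n[V_ov V_DS − ½ V_DS²] and I_D = (V_DD − V_DS)/R_D. Equating: 39.8 V_DS² − 59.95 V_DS + 8.71 = 0, giving V_DS = 0.163 V (the root below V_ov).
I_D = (8.71 − 0.163) / 80.3 = 0.106 mA.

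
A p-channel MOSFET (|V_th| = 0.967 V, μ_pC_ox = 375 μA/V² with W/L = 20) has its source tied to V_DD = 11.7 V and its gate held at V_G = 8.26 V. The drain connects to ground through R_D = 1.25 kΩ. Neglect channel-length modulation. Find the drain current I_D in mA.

I_D = 8.93 mA

V_SG = V_DD − V_G = 11.7 − 8.26 = 3.44 V, so V_ov = 3.44 − 0.967 = 2.47 V.
k_p = μ_pC_ox · (W/L) = 7.5 mA/V².
Assume saturation: I_D = ½ k_p V_ov² = 0.5 × 7.5 × 2.47² = 22.9 mA, giving V_SD = V_DD − I_D R_D = 11.7 − 22.9 × 1.25 = -17 V.
But -17 V < V_ov = 2.47 V, so the device is actually in triode.
In triode I_D = k_p[V_ov V_SD − ½ V_SD²] and I_D = (V_DD − V_SD)/R_D. Equating: 4.69 V_SD² − 24.18 V_SD + 11.7 = 0, giving V_SD = 0.54 V (the root below V_ov).
I_D = (11.7 − 0.54) / 1.25 = 8.93 mA.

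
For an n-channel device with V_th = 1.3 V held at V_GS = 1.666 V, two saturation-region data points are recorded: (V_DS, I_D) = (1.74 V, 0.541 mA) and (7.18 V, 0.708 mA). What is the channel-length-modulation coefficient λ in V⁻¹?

λ = 0.0630 V⁻¹

With V_GS fixed, I_D ∝ (1 + λ V_DS) in saturation, so I_D2/I_D1 = (1 + λ V_DS2)/(1 + λ V_DS1).
0.708/0.541 = 1.309 = (1 + 7.18 λ)/(1 + 1.74 λ).
Solving: λ (I_D1 V_DS2 − I_D2 V_DS1) = I_D2 − I_D1, so λ = (0.708 − 0.541) / (0.541 × 7.18 − 0.708 × 1.74) = 0.167 / 2.65 = 0.063 V⁻¹.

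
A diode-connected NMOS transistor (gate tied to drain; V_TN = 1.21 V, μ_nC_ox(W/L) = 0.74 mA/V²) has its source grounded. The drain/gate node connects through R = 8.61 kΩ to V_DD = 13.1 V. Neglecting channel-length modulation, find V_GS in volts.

With gate tied to drain, V_GS = V_DS ≥ V_GS − V_TN, so the device is in saturation.
KCL at the drain: ½ k_n (V_GS − V_TN)² = (V_DD − V_GS)/R.
Let x = V_GS − 1.21. Then 3.19 x² + x − 11.89 = 0, giving x = 1.78 V (positive root), so V_GS = 2.99 V.
I_D = (V_DD − V_GS)/R = (13.1 − 2.99) / 8.61 = 1.17 mA.

V_GS = 2.99 V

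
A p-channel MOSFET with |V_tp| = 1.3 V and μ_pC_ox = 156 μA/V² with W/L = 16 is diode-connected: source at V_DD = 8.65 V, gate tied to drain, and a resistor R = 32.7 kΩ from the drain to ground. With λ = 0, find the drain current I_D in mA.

With gate tied to drain, V_SG = V_SD ≥ V_SG − |V_tp|, so the device is in saturation.
k_p = μ_pC_ox · (W/L) = 2.496 mA/V².
KCL at the drain: ½ k_p (V_SG − |V_tp|)² = (V_DD − V_SG)/R.
Let x = V_SG − 1.3. Then 40.8 x² + x − 7.35 = 0, giving x = 0.412 V (positive root), so V_SG = 1.71 V.
I_D = (V_DD − V_SG)/R = (8.65 − 1.71) / 32.7 = 0.212 mA.

I_D = 0.212 mA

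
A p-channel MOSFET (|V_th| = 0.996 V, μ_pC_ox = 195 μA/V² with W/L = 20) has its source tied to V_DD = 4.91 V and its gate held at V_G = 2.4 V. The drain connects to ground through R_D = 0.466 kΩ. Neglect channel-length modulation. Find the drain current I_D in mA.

I_D = 4.47 mA

V_SG = V_DD − V_G = 4.91 − 2.4 = 2.51 V, so V_ov = 2.51 − 0.996 = 1.51 V.
k_p = μ_pC_ox · (W/L) = 3.9 mA/V².
Assume saturation: I_D = ½ k_p V_ov² = 0.5 × 3.9 × 1.51² = 4.47 mA, giving V_SD = V_DD − I_D R_D = 4.91 − 4.47 × 0.466 = 2.83 V.
V_SD = 2.83 V ≥ V_ov = 1.51 V, confirming saturation.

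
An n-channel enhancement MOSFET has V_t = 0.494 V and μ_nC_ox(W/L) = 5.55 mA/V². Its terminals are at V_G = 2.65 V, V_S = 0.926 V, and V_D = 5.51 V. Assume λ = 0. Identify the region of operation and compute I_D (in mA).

V_GS = V_G − V_S = 2.65 − 0.926 = 1.72 V; V_DS = V_D − V_S = 5.51 − 0.926 = 4.58 V.
V_ov = V_GS − V_t = 1.72 − 0.494 = 1.23 V.
Since V_DS = 4.58 V ≥ V_ov = 1.23 V, the device is in saturation.
I_D = ½ k_n V_ov² = 0.5 × 5.55 × 1.23² = 4.2 mA.

Saturation; I_D = 4.20 mA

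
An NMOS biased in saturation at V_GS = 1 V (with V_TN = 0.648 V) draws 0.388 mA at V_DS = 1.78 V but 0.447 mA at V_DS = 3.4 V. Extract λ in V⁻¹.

With V_GS fixed, I_D ∝ (1 + λ V_DS) in saturation, so I_D2/I_D1 = (1 + λ V_DS2)/(1 + λ V_DS1).
0.447/0.388 = 1.152 = (1 + 3.4 λ)/(1 + 1.78 λ).
Solving: λ (I_D1 V_DS2 − I_D2 V_DS1) = I_D2 − I_D1, so λ = (0.447 − 0.388) / (0.388 × 3.4 − 0.447 × 1.78) = 0.059 / 0.524 = 0.113 V⁻¹.

λ = 0.113 V⁻¹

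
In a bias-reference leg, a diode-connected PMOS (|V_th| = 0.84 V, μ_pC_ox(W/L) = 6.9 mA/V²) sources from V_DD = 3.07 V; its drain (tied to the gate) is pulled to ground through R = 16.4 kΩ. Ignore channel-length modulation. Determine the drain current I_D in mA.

I_D = 0.124 mA

With gate tied to drain, V_SG = V_SD ≥ V_SG − |V_th|, so the device is in saturation.
KCL at the drain: ½ k_p (V_SG − |V_th|)² = (V_DD − V_SG)/R.
Let x = V_SG − 0.84. Then 56.6 x² + x − 2.23 = 0, giving x = 0.19 V (positive root), so V_SG = 1.03 V.
I_D = (V_DD − V_SG)/R = (3.07 − 1.03) / 16.4 = 0.124 mA.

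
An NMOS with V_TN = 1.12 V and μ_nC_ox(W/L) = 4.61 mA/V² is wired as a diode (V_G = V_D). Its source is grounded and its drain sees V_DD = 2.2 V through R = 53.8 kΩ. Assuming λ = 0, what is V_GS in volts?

V_GS = 1.21 V

With gate tied to drain, V_GS = V_DS ≥ V_GS − V_TN, so the device is in saturation.
KCL at the drain: ½ k_n (V_GS − V_TN)² = (V_DD − V_GS)/R.
Let x = V_GS − 1.12. Then 124 x² + x − 1.08 = 0, giving x = 0.0894 V (positive root), so V_GS = 1.21 V.
I_D = (V_DD − V_GS)/R = (2.2 − 1.21) / 53.8 = 0.0184 mA.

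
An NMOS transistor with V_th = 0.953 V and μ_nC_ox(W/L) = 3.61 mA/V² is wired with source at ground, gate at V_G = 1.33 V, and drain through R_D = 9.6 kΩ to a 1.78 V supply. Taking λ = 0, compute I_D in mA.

V_GS = V_G = 1.33 V, so V_ov = 1.33 − 0.953 = 0.377 V.
Assume saturation: I_D = ½ k_n V_ov² = 0.5 × 3.61 × 0.377² = 0.257 mA, giving V_DS = V_DD − I_D R_D = 1.78 − 0.257 × 9.6 = -0.683 V.
But -0.683 V < V_ov = 0.377 V, so the device is actually in triode.
In triode I_D = k_n[V_ov V_DS − ½ V_DS²] and I_D = (V_DD − V_DS)/R_D. Equating: 17.3 V_DS² − 14.07 V_DS + 1.78 = 0, giving V_DS = 0.157 V (the root below V_ov).
I_D = (1.78 − 0.157) / 9.6 = 0.169 mA.

I_D = 0.169 mA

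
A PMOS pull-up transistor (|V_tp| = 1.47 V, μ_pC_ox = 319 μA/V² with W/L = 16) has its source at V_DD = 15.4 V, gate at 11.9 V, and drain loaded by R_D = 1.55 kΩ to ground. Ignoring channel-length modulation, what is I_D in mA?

I_D = 9.11 mA

V_SG = V_DD − V_G = 15.4 − 11.9 = 3.5 V, so V_ov = 3.5 − 1.47 = 2.03 V.
k_p = μ_pC_ox · (W/L) = 5.104 mA/V².
Assume saturation: I_D = ½ k_p V_ov² = 0.5 × 5.104 × 2.03² = 10.5 mA, giving V_SD = V_DD − I_D R_D = 15.4 − 10.5 × 1.55 = -0.901 V.
But -0.901 V < V_ov = 2.03 V, so the device is actually in triode.
In triode I_D = k_p[V_ov V_SD − ½ V_SD²] and I_D = (V_DD − V_SD)/R_D. Equating: 3.96 V_SD² − 17.06 V_SD + 15.4 = 0, giving V_SD = 1.29 V (the root below V_ov).
I_D = (15.4 − 1.29) / 1.55 = 9.11 mA.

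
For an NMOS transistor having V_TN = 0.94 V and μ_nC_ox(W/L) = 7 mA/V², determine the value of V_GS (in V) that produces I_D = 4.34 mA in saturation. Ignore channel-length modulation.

V_GS = 2.05 V

In saturation I_D = ½ k_n (V_GS − V_TN)², so V_GS − V_TN = √(2 I_D / k_n) = √(2 × 4.34 / 7) = 1.11 V.
V_GS = 0.94 + 1.11 = 2.05 V.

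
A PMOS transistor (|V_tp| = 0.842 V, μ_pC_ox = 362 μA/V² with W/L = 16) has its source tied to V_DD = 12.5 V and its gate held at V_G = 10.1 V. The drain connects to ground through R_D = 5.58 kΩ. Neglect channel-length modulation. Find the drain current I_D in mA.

V_SG = V_DD − V_G = 12.5 − 10.1 = 2.4 V, so V_ov = 2.4 − 0.842 = 1.56 V.
k_p = μ_pC_ox · (W/L) = 5.792 mA/V².
Assume saturation: I_D = ½ k_p V_ov² = 0.5 × 5.792 × 1.56² = 7.03 mA, giving V_SD = V_DD − I_D R_D = 12.5 − 7.03 × 5.58 = -26.7 V.
But -26.7 V < V_ov = 1.56 V, so the device is actually in triode.
In triode I_D = k_p[V_ov V_SD − ½ V_SD²] and I_D = (V_DD − V_SD)/R_D. Equating: 16.2 V_SD² − 51.35 V_SD + 12.5 = 0, giving V_SD = 0.266 V (the root below V_ov).
I_D = (12.5 − 0.266) / 5.58 = 2.19 mA.

I_D = 2.19 mA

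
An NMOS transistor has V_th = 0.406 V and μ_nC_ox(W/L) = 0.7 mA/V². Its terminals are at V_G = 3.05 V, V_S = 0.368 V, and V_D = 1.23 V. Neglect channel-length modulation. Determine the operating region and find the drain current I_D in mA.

Triode; I_D = 1.11 mA

V_GS = V_G − V_S = 3.05 − 0.368 = 2.68 V; V_DS = V_D − V_S = 1.23 − 0.368 = 0.862 V.
V_ov = V_GS − V_th = 2.68 − 0.406 = 2.28 V.
Since V_DS = 0.862 V < V_ov = 2.28 V, the device is in the triode region.
I_D = k_n [V_ov · V_DS − ½ V_DS²] = 0.7 × [2.28 × 0.862 − 0.5 × 0.862²] = 1.11 mA.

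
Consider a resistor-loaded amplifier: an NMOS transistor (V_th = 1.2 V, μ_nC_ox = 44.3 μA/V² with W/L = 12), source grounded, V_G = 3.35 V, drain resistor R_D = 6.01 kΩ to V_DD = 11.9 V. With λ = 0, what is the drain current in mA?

V_GS = V_G = 3.35 V, so V_ov = 3.35 − 1.2 = 2.15 V.
k_n = μ_nC_ox · (W/L) = 0.5316 mA/V².
Assume saturation: I_D = ½ k_n V_ov² = 0.5 × 0.5316 × 2.15² = 1.23 mA, giving V_DS = V_DD − I_D R_D = 11.9 − 1.23 × 6.01 = 4.52 V.
V_DS = 4.52 V ≥ V_ov = 2.15 V, confirming saturation.

I_D = 1.23 mA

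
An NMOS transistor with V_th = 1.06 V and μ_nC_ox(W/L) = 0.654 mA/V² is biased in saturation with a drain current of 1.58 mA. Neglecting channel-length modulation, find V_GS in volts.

In saturation I_D = ½ k_n (V_GS − V_th)², so V_GS − V_th = √(2 I_D / k_n) = √(2 × 1.58 / 0.654) = 2.2 V.
V_GS = 1.06 + 2.2 = 3.26 V.

V_GS = 3.26 V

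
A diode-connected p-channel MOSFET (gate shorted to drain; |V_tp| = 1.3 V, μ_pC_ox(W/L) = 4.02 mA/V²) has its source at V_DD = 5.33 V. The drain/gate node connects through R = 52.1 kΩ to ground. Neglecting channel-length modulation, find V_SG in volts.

V_SG = 1.49 V

With gate tied to drain, V_SG = V_SD ≥ V_SG − |V_tp|, so the device is in saturation.
KCL at the drain: ½ k_p (V_SG − |V_tp|)² = (V_DD − V_SG)/R.
Let x = V_SG − 1.3. Then 105 x² + x − 4.03 = 0, giving x = 0.191 V (positive root), so V_SG = 1.49 V.
I_D = (V_DD − V_SG)/R = (5.33 − 1.49) / 52.1 = 0.0737 mA.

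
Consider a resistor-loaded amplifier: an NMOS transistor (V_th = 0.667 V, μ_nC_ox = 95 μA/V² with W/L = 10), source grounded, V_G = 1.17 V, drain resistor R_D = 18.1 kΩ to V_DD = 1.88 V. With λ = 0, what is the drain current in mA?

V_GS = V_G = 1.17 V, so V_ov = 1.17 − 0.667 = 0.503 V.
k_n = μ_nC_ox · (W/L) = 0.95 mA/V².
Assume saturation: I_D = ½ k_n V_ov² = 0.5 × 0.95 × 0.503² = 0.12 mA, giving V_DS = V_DD − I_D R_D = 1.88 − 0.12 × 18.1 = -0.295 V.
But -0.295 V < V_ov = 0.503 V, so the device is actually in triode.
In triode I_D = k_n[V_ov V_DS − ½ V_DS²] and I_D = (V_DD − V_DS)/R_D. Equating: 8.6 V_DS² − 9.649 V_DS + 1.88 = 0, giving V_DS = 0.251 V (the root below V_ov).
I_D = (1.88 − 0.251) / 18.1 = 0.09 mA.

I_D = 0.0900 mA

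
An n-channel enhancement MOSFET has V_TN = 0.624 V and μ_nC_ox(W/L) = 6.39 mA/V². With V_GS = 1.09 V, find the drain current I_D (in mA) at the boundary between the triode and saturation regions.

I_D = 0.694 mA

At the boundary V_DS = V_ov = V_GS − V_TN = 1.09 − 0.624 = 0.466 V.
I_D = ½ k_n V_ov² = 0.5 × 6.39 × 0.466² = 0.694 mA.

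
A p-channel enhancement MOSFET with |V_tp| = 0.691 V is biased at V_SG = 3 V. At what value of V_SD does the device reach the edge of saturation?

The boundary between triode and saturation is V_SD = V_SG − |V_tp| = V_ov.
V_ov = 3 − 0.691 = 2.31 V.

V_SD,sat = 2.31 V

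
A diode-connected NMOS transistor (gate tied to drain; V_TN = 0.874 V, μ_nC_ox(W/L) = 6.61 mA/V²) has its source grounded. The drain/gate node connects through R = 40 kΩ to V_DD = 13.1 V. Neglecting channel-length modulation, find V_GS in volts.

With gate tied to drain, V_GS = V_DS ≥ V_GS − V_TN, so the device is in saturation.
KCL at the drain: ½ k_n (V_GS − V_TN)² = (V_DD − V_GS)/R.
Let x = V_GS − 0.874. Then 132 x² + x − 12.23 = 0, giving x = 0.3 V (positive root), so V_GS = 1.17 V.
I_D = (V_DD − V_GS)/R = (13.1 − 1.17) / 40 = 0.298 mA.

V_GS = 1.17 V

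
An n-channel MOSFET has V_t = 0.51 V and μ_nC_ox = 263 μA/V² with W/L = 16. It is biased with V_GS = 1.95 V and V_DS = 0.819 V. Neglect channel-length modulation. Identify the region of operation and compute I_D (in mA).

Triode; I_D = 3.55 mA

k_n = μ_nC_ox · (W/L) = 4.208 mA/V².
V_ov = V_GS − V_t = 1.95 − 0.51 = 1.44 V.
Since V_DS = 0.819 V < V_ov = 1.44 V, the device is in the triode region.
I_D = k_n [V_ov · V_DS − ½ V_DS²] = 4.208 × [1.44 × 0.819 − 0.5 × 0.819²] = 3.55 mA.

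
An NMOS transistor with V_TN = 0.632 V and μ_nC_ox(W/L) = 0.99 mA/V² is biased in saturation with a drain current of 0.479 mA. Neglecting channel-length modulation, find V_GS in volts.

V_GS = 1.62 V

In saturation I_D = ½ k_n (V_GS − V_TN)², so V_GS − V_TN = √(2 I_D / k_n) = √(2 × 0.479 / 0.99) = 0.984 V.
V_GS = 0.632 + 0.984 = 1.62 V.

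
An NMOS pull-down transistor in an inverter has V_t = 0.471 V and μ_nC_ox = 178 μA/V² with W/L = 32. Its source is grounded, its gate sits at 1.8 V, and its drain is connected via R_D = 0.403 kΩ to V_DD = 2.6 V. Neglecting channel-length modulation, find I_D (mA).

I_D = 4.36 mA

V_GS = V_G = 1.8 V, so V_ov = 1.8 − 0.471 = 1.33 V.
k_n = μ_nC_ox · (W/L) = 5.696 mA/V².
Assume saturation: I_D = ½ k_n V_ov² = 0.5 × 5.696 × 1.33² = 5.03 mA, giving V_DS = V_DD − I_D R_D = 2.6 − 5.03 × 0.403 = 0.573 V.
But 0.573 V < V_ov = 1.33 V, so the device is actually in triode.
In triode I_D = k_n[V_ov V_DS − ½ V_DS²] and I_D = (V_DD − V_DS)/R_D. Equating: 1.15 V_DS² − 4.051 V_DS + 2.6 = 0, giving V_DS = 0.843 V (the root below V_ov).
I_D = (2.6 − 0.843) / 0.403 = 4.36 mA.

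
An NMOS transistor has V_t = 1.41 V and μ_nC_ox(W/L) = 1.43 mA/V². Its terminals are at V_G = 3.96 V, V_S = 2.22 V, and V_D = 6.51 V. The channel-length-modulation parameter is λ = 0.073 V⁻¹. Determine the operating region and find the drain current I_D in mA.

V_GS = V_G − V_S = 3.96 − 2.22 = 1.74 V; V_DS = V_D − V_S = 6.51 − 2.22 = 4.29 V.
V_ov = V_GS − V_t = 1.74 − 1.41 = 0.33 V.
Since V_DS = 4.29 V ≥ V_ov = 0.33 V, the device is in saturation.
I_D = ½ k_n V_ov² (1 + λ V_DS) = 0.5 × 1.43 × 0.33² × (1 + 0.073 × 4.29) = 0.102 mA.

Saturation; I_D = 0.102 mA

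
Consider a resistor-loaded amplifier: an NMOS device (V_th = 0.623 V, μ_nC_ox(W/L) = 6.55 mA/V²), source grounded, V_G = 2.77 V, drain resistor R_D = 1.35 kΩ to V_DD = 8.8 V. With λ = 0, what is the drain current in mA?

I_D = 6.15 mA

V_GS = V_G = 2.77 V, so V_ov = 2.77 − 0.623 = 2.15 V.
Assume saturation: I_D = ½ k_n V_ov² = 0.5 × 6.55 × 2.15² = 15.1 mA, giving V_DS = V_DD − I_D R_D = 8.8 − 15.1 × 1.35 = -11.6 V.
But -11.6 V < V_ov = 2.15 V, so the device is actually in triode.
In triode I_D = k_n[V_ov V_DS − ½ V_DS²] and I_D = (V_DD − V_DS)/R_D. Equating: 4.42 V_DS² − 19.98 V_DS + 8.8 = 0, giving V_DS = 0.494 V (the root below V_ov).
I_D = (8.8 − 0.494) / 1.35 = 6.15 mA.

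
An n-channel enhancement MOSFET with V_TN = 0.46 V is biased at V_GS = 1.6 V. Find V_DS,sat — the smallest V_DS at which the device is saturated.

The boundary between triode and saturation is V_DS = V_GS − V_TN = V_ov.
V_ov = 1.6 − 0.46 = 1.14 V.

V_DS,sat = 1.14 V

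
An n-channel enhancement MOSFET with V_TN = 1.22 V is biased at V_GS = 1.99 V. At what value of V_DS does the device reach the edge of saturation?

The boundary between triode and saturation is V_DS = V_GS − V_TN = V_ov.
V_ov = 1.99 − 1.22 = 0.77 V.

V_DS,sat = 0.770 V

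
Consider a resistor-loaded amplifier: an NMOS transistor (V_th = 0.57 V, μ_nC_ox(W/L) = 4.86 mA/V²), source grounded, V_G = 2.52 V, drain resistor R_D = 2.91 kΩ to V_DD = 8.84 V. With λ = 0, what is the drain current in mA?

I_D = 2.92 mA

V_GS = V_G = 2.52 V, so V_ov = 2.52 − 0.57 = 1.95 V.
Assume saturation: I_D = ½ k_n V_ov² = 0.5 × 4.86 × 1.95² = 9.24 mA, giving V_DS = V_DD − I_D R_D = 8.84 − 9.24 × 2.91 = -18 V.
But -18 V < V_ov = 1.95 V, so the device is actually in triode.
In triode I_D = k_n[V_ov V_DS − ½ V_DS²] and I_D = (V_DD − V_DS)/R_D. Equating: 7.07 V_DS² − 28.58 V_DS + 8.84 = 0, giving V_DS = 0.338 V (the root below V_ov).
I_D = (8.84 − 0.338) / 2.91 = 2.92 mA.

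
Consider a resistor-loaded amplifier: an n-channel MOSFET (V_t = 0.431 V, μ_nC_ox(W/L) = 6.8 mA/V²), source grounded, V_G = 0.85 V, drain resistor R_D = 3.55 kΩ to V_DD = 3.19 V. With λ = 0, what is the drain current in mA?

I_D = 0.597 mA

V_GS = V_G = 0.85 V, so V_ov = 0.85 − 0.431 = 0.419 V.
Assume saturation: I_D = ½ k_n V_ov² = 0.5 × 6.8 × 0.419² = 0.597 mA, giving V_DS = V_DD − I_D R_D = 3.19 − 0.597 × 3.55 = 1.07 V.
V_DS = 1.07 V ≥ V_ov = 0.419 V, confirming saturation.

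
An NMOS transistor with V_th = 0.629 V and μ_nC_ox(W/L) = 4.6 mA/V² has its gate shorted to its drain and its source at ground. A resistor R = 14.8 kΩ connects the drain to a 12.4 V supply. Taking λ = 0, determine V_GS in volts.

V_GS = 1.20 V

With gate tied to drain, V_GS = V_DS ≥ V_GS − V_th, so the device is in saturation.
KCL at the drain: ½ k_n (V_GS − V_th)² = (V_DD − V_GS)/R.
Let x = V_GS − 0.629. Then 34 x² + x − 11.77 = 0, giving x = 0.574 V (positive root), so V_GS = 1.2 V.
I_D = (V_DD − V_GS)/R = (12.4 − 1.2) / 14.8 = 0.757 mA.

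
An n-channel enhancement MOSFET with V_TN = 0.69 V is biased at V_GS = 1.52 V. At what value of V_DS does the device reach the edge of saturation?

V_DS,sat = 0.830 V

The boundary between triode and saturation is V_DS = V_GS − V_TN = V_ov.
V_ov = 1.52 − 0.69 = 0.83 V.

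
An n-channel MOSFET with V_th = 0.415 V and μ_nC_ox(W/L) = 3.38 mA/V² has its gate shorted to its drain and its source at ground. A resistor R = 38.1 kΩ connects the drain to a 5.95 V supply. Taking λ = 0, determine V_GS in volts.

V_GS = 0.701 V

With gate tied to drain, V_GS = V_DS ≥ V_GS − V_th, so the device is in saturation.
KCL at the drain: ½ k_n (V_GS − V_th)² = (V_DD − V_GS)/R.
Let x = V_GS − 0.415. Then 64.4 x² + x − 5.535 = 0, giving x = 0.286 V (positive root), so V_GS = 0.701 V.
I_D = (V_DD − V_GS)/R = (5.95 − 0.701) / 38.1 = 0.138 mA.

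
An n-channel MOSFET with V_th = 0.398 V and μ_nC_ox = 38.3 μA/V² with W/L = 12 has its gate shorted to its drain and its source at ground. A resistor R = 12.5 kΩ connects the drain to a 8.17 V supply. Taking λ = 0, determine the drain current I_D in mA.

With gate tied to drain, V_GS = V_DS ≥ V_GS − V_th, so the device is in saturation.
k_n = μ_nC_ox · (W/L) = 0.4596 mA/V².
KCL at the drain: ½ k_n (V_GS − V_th)² = (V_DD − V_GS)/R.
Let x = V_GS − 0.398. Then 2.87 x² + x − 7.772 = 0, giving x = 1.48 V (positive root), so V_GS = 1.88 V.
I_D = (V_DD − V_GS)/R = (8.17 − 1.88) / 12.5 = 0.503 mA.

I_D = 0.503 mA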